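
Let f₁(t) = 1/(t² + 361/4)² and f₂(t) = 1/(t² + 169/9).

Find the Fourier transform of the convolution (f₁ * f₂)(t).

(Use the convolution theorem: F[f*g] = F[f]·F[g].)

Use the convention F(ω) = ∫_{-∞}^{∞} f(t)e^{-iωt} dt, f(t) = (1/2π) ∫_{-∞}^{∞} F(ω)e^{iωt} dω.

F[f₁*f₂](ω) = \frac{6 \pi^{2} \left(19 \left|{\omega}\right| + 2\right) e^{- \frac{83 \left|{\omega}\right|}{6}}}{89167}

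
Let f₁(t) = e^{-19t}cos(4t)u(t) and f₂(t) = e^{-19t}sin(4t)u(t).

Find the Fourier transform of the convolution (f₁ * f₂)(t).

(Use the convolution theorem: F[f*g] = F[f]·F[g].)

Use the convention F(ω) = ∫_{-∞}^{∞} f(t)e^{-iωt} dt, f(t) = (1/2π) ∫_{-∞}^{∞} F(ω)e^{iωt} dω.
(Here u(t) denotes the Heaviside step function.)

F[f₁*f₂](ω) = \frac{4 \left(i \omega + 19\right)}{\left(\left(i \omega + 19\right)^{2} + 16\right)^{2}}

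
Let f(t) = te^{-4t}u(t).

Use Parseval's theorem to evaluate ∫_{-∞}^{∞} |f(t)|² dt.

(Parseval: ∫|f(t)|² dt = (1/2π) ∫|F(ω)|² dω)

∫|f(t)|² dt = \frac{1}{256}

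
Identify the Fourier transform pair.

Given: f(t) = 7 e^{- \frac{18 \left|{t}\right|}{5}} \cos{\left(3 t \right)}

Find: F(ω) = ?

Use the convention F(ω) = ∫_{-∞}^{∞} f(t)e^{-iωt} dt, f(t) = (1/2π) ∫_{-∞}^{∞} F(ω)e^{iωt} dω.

F(ω) = \frac{1260 \left(25 \omega^{2} + 549\right)}{625 \omega^{4} + 4950 \omega^{2} + 301401}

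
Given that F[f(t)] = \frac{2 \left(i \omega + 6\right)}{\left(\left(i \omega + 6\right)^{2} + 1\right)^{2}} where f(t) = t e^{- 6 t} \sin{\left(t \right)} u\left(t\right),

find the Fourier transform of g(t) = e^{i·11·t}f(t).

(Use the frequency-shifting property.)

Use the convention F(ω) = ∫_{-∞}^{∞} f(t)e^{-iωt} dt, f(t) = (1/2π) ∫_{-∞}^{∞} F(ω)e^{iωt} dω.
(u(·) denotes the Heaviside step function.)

F[g](ω) = \frac{2 \left(i \left(\omega - 11\right) + 6\right)}{\left(\left(i \left(\omega - 11\right) + 6\right)^{2} + 1\right)^{2}}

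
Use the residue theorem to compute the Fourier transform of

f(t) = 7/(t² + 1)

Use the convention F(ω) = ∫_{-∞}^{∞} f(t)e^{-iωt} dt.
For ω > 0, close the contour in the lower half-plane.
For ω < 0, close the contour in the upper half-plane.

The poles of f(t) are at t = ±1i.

Let g(z) = f(z)e^{-iωz}; for large |z| the factor e^{-iωz} decays in the lower half-plane when ω > 0 and in the upper half-plane when ω < 0.

Case ω > 0 (lower half-plane, clockwise contour ⇒ F(ω) = -2πi·ΣRes):
  Res_{z = - i} g(z) = \frac{7 i e^{- \omega}}{2}
  F(ω) = -2πi·ΣRes = 7 \pi e^{- \omega}

Case ω < 0 (upper half-plane, counterclockwise contour ⇒ F(ω) = +2πi·ΣRes):
  Res_{z = i} g(z) = - \frac{7 i e^{\omega}}{2}
  F(ω) = 2πi·ΣRes = 7 \pi e^{\omega}

Both cases combine into a single formula in |ω|:

F(ω) = 7 \pi e^{- \left|{\omega}\right|}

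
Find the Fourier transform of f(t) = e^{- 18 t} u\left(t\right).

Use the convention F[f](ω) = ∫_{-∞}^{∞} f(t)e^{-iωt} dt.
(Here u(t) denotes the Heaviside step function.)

F(ω) = \frac{1}{i \omega + 18}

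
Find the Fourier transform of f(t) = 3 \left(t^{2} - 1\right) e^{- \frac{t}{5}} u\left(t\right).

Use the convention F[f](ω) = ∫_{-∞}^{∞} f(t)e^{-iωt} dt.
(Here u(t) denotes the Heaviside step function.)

F(ω) = \frac{15 \left(250 i \omega - \left(5 i \omega + 1\right)^{3} + 50\right)}{\left(5 i \omega + 1\right)^{4}}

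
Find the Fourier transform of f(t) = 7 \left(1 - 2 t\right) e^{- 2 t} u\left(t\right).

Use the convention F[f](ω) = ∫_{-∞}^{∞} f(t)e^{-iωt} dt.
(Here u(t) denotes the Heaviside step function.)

F(ω) = \frac{7 i \omega}{- \omega^{2} + 4 i \omega + 4}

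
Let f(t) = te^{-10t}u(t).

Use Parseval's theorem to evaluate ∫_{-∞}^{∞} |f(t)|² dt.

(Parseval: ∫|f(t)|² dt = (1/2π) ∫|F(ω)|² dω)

∫|f(t)|² dt = \frac{1}{4000}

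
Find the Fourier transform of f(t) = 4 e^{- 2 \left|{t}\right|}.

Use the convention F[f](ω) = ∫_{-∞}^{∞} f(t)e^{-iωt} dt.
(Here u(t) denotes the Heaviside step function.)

F(ω) = \frac{16}{\omega^{2} + 4}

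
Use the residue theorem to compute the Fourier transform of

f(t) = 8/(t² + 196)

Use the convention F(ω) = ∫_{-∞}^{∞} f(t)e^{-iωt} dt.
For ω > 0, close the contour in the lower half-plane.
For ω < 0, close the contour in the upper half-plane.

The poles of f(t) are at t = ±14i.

Let g(z) = f(z)e^{-iωz}; for large |z| the factor e^{-iωz} decays in the lower half-plane when ω > 0 and in the upper half-plane when ω < 0.

Case ω > 0 (lower half-plane, clockwise contour ⇒ F(ω) = -2πi·ΣRes):
  Res_{z = - 14 i} g(z) = \frac{2 i e^{- 14 \omega}}{7}
  F(ω) = -2πi·ΣRes = \frac{4 \pi e^{- 14 \omega}}{7}

Case ω < 0 (upper half-plane, counterclockwise contour ⇒ F(ω) = +2πi·ΣRes):
  Res_{z = 14 i} g(z) = - \frac{2 i e^{14 \omega}}{7}
  F(ω) = 2πi·ΣRes = \frac{4 \pi e^{14 \omega}}{7}

Both cases combine into a single formula in |ω|:

F(ω) = \frac{4 \pi e^{- 14 \left|{\omega}\right|}}{7}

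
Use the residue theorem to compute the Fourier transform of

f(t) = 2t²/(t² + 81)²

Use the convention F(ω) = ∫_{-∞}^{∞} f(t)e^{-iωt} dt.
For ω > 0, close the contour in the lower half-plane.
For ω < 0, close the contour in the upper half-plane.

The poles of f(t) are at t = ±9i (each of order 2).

Let g(z) = f(z)e^{-iωz}; for large |z| the factor e^{-iωz} decays in the lower half-plane when ω > 0 and in the upper half-plane when ω < 0.

Case ω > 0 (lower half-plane, clockwise contour ⇒ F(ω) = -2πi·ΣRes):
  Res_{z = - 9 i} g(z) = \frac{i \left(1 - 9 \omega\right) e^{- 9 \omega}}{18} (pole of order 2)
  F(ω) = -2πi·ΣRes = \frac{\pi \left(1 - 9 \omega\right) e^{- 9 \omega}}{9}

Case ω < 0 (upper half-plane, counterclockwise contour ⇒ F(ω) = +2πi·ΣRes):
  Res_{z = 9 i} g(z) = \frac{i \left(- 9 \omega - 1\right) e^{9 \omega}}{18} (pole of order 2)
  F(ω) = 2πi·ΣRes = \frac{\pi \left(9 \omega + 1\right) e^{9 \omega}}{9}

Both cases combine into a single formula in |ω|:

F(ω) = \frac{\pi \left(1 - 9 \left|{\omega}\right|\right) e^{- 9 \left|{\omega}\right|}}{9}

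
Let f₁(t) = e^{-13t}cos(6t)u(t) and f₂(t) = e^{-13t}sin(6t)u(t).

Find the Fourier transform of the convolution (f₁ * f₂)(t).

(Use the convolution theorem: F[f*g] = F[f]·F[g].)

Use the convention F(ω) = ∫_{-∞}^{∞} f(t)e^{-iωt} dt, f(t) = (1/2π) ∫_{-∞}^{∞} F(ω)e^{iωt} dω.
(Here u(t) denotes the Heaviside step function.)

F[f₁*f₂](ω) = \frac{6 \left(i \omega + 13\right)}{\left(\left(i \omega + 13\right)^{2} + 36\right)^{2}}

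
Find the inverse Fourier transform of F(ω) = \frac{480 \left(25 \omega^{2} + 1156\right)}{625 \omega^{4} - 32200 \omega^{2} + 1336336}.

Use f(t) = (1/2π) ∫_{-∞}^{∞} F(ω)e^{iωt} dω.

f(t) = 3 e^{- \frac{16 \left|{t}\right|}{5}} \cos{\left(6 \left|{t}\right| \right)}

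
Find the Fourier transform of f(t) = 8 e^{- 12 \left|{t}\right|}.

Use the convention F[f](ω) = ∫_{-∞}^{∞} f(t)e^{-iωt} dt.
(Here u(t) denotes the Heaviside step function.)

F(ω) = \frac{192}{\omega^{2} + 144}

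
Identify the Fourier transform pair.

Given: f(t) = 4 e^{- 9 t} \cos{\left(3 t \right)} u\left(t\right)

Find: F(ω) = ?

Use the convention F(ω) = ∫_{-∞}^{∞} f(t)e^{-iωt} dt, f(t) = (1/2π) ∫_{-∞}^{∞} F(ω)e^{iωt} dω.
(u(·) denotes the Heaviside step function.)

F(ω) = \frac{4 \left(i \omega + 9\right)}{\left(i \omega + 9\right)^{2} + 9}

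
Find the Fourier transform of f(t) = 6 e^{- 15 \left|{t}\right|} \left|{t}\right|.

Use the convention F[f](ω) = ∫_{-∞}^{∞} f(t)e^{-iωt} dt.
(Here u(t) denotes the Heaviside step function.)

F(ω) = \frac{12 \left(225 - \omega^{2}\right)}{\left(\omega^{2} + 225\right)^{2}}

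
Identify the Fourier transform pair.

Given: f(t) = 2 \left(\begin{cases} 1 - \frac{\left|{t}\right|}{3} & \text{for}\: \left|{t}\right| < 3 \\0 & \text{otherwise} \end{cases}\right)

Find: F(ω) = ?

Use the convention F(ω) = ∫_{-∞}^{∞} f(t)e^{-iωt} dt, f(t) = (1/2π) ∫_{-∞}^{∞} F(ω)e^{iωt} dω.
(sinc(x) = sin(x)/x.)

F(ω) = 6 \operatorname{sinc}^{2}{\left(\frac{3 \omega}{2} \right)}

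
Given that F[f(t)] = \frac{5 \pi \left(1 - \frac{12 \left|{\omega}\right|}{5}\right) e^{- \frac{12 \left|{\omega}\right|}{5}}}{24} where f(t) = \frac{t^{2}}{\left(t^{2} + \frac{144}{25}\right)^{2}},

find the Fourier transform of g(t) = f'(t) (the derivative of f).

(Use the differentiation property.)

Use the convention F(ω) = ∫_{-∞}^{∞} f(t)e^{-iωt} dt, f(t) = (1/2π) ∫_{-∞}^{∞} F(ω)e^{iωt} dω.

F[g](ω) = \frac{i \pi \omega \left(5 - 12 \left|{\omega}\right|\right) e^{- \frac{12 \left|{\omega}\right|}{5}}}{24}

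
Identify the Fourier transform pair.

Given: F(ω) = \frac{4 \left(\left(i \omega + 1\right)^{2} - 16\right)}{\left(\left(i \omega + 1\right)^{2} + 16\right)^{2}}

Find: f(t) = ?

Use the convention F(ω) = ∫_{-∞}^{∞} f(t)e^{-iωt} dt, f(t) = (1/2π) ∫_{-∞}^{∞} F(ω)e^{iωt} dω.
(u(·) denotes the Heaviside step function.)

f(t) = 4 t e^{- t} \cos{\left(4 t \right)} u\left(t\right)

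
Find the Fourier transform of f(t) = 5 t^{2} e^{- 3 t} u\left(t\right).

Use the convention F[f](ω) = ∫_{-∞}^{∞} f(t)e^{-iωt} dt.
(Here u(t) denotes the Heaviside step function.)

F(ω) = \frac{10}{\left(i \omega + 3\right)^{3}}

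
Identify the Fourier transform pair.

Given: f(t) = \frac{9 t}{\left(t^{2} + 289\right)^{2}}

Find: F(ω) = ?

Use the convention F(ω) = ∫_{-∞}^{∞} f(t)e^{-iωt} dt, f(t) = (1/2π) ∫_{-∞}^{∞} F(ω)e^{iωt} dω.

F(ω) = - \frac{9 i \pi \omega e^{- 17 \left|{\omega}\right|}}{34}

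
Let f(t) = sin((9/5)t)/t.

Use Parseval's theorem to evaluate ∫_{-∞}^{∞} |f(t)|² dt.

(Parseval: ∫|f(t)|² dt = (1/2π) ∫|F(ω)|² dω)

∫|f(t)|² dt = \frac{9 \pi}{5}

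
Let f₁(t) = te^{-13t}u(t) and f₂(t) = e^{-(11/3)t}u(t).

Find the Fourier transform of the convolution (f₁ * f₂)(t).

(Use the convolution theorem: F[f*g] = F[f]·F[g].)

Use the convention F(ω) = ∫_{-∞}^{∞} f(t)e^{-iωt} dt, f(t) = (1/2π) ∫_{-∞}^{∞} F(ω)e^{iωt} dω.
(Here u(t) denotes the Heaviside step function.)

F[f₁*f₂](ω) = \frac{3}{\left(i \omega + 13\right)^{2} \left(3 i \omega + 11\right)}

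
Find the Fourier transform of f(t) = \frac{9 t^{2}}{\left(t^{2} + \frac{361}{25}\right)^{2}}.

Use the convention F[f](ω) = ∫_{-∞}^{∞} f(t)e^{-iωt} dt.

F(ω) = \frac{9 \pi \left(5 - 19 \left|{\omega}\right|\right) e^{- \frac{19 \left|{\omega}\right|}{5}}}{38}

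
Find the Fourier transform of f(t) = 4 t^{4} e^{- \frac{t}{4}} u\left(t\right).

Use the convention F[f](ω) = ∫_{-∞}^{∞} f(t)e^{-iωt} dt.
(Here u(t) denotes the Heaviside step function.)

F(ω) = \frac{98304}{\left(4 i \omega + 1\right)^{5}}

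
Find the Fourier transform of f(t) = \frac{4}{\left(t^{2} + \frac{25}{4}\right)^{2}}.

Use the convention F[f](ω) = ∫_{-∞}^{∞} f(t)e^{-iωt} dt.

F(ω) = \frac{8 \pi \left(5 \left|{\omega}\right| + 2\right) e^{- \frac{5 \left|{\omega}\right|}{2}}}{125}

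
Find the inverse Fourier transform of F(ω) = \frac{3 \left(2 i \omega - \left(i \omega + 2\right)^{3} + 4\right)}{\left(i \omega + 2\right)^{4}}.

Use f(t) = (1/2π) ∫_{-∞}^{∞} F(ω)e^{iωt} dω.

f(t) = 3 \left(t^{2} - 1\right) e^{- 2 t} u\left(t\right)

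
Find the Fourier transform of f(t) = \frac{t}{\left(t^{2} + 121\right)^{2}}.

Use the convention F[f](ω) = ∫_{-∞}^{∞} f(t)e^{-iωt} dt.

F(ω) = - \frac{i \pi \omega e^{- 11 \left|{\omega}\right|}}{22}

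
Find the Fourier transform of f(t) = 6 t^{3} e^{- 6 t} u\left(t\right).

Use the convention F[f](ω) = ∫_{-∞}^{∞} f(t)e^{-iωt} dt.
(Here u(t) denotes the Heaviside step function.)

F(ω) = \frac{36}{\left(i \omega + 6\right)^{4}}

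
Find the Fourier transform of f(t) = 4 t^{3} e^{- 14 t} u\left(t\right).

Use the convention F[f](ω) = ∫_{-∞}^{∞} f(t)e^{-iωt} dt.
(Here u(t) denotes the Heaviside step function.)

F(ω) = \frac{24}{\left(i \omega + 14\right)^{4}}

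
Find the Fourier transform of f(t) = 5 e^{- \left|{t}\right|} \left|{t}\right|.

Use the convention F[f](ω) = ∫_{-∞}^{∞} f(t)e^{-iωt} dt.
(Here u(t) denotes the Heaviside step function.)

F(ω) = \frac{10 \left(1 - \omega^{2}\right)}{\left(\omega^{2} + 1\right)^{2}}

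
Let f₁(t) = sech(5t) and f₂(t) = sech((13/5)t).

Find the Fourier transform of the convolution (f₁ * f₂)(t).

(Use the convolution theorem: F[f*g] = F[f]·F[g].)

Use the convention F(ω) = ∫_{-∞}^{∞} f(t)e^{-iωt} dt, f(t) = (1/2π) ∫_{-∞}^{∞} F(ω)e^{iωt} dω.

F[f₁*f₂](ω) = \frac{\pi^{2}}{13 \cosh{\left(\frac{\pi \omega}{10} \right)} \cosh{\left(\frac{5 \pi \omega}{26} \right)}}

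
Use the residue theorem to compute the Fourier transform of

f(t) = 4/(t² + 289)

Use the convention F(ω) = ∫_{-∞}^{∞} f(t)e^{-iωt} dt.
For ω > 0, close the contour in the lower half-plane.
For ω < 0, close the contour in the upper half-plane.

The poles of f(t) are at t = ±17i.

Let g(z) = f(z)e^{-iωz}; for large |z| the factor e^{-iωz} decays in the lower half-plane when ω > 0 and in the upper half-plane when ω < 0.

Case ω > 0 (lower half-plane, clockwise contour ⇒ F(ω) = -2πi·ΣRes):
  Res_{z = - 17 i} g(z) = \frac{2 i e^{- 17 \omega}}{17}
  F(ω) = -2πi·ΣRes = \frac{4 \pi e^{- 17 \omega}}{17}

Case ω < 0 (upper half-plane, counterclockwise contour ⇒ F(ω) = +2πi·ΣRes):
  Res_{z = 17 i} g(z) = - \frac{2 i e^{17 \omega}}{17}
  F(ω) = 2πi·ΣRes = \frac{4 \pi e^{17 \omega}}{17}

Both cases combine into a single formula in |ω|:

F(ω) = \frac{4 \pi e^{- 17 \left|{\omega}\right|}}{17}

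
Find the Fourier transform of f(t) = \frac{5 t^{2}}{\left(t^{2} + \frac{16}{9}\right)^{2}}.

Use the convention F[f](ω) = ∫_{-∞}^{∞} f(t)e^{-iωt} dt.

F(ω) = \frac{5 \pi \left(3 - 4 \left|{\omega}\right|\right) e^{- \frac{4 \left|{\omega}\right|}{3}}}{8}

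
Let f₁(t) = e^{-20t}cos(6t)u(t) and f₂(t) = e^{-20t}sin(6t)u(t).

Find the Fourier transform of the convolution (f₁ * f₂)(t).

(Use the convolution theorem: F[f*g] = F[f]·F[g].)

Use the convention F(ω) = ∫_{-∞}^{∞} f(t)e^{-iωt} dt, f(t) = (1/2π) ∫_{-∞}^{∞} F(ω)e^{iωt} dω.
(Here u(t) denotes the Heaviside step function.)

F[f₁*f₂](ω) = \frac{6 \left(i \omega + 20\right)}{\left(\left(i \omega + 20\right)^{2} + 36\right)^{2}}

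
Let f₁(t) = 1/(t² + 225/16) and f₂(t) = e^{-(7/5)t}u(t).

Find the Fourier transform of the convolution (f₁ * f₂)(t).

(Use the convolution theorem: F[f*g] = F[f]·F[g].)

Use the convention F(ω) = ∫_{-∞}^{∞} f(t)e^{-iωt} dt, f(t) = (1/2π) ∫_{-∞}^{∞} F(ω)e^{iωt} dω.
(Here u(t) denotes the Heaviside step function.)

F[f₁*f₂](ω) = \frac{4 \pi e^{- \frac{15 \left|{\omega}\right|}{4}}}{3 \left(5 i \omega + 7\right)}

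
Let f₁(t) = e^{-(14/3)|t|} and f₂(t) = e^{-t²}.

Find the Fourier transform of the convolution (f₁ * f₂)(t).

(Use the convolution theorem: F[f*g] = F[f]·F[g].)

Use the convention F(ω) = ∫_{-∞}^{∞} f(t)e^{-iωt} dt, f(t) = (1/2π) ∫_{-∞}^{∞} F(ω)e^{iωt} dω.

F[f₁*f₂](ω) = \frac{84 \sqrt{\pi} e^{- \frac{\omega^{2}}{4}}}{9 \omega^{2} + 196}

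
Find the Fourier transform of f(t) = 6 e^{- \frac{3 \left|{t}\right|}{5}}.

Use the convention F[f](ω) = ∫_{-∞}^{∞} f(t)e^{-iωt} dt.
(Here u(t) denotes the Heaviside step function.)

F(ω) = \frac{180}{25 \omega^{2} + 9}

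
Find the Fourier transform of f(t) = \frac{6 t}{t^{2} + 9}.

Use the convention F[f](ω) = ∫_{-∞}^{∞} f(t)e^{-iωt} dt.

F(ω) = - 6 i \pi e^{- 3 \left|{\omega}\right|} \operatorname{sign}{\left(\omega \right)}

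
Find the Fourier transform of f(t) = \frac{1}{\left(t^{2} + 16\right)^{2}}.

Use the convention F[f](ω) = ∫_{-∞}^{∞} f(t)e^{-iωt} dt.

F(ω) = \frac{\pi \left(4 \left|{\omega}\right| + 1\right) e^{- 4 \left|{\omega}\right|}}{128}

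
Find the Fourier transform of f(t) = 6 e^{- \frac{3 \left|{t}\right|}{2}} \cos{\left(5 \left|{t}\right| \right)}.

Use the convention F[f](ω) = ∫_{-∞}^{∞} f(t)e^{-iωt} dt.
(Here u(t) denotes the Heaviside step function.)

F(ω) = \frac{72 \left(4 \omega^{2} + 109\right)}{16 \omega^{4} - 728 \omega^{2} + 11881}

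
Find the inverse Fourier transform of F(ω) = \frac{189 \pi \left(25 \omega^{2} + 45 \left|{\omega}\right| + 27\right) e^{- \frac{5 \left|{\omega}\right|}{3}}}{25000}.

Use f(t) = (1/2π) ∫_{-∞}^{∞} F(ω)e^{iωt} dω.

f(t) = \frac{7}{\left(t^{2} + \frac{25}{9}\right)^{3}}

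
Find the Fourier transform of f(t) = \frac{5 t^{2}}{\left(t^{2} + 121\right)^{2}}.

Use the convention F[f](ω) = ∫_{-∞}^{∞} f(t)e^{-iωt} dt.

F(ω) = \frac{5 \pi \left(1 - 11 \left|{\omega}\right|\right) e^{- 11 \left|{\omega}\right|}}{22}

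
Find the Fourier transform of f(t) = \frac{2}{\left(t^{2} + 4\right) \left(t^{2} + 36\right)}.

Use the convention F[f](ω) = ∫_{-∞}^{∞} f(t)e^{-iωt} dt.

F(ω) = \frac{\pi \left(3 e^{4 \left|{\omega}\right|} - 1\right) e^{- 6 \left|{\omega}\right|}}{96}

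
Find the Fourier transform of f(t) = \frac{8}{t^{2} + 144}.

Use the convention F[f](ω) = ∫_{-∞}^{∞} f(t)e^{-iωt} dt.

F(ω) = \frac{2 \pi e^{- 12 \left|{\omega}\right|}}{3}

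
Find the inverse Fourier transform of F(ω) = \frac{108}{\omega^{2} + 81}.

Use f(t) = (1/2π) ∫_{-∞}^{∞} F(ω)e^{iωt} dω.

f(t) = 6 e^{- 9 \left|{t}\right|}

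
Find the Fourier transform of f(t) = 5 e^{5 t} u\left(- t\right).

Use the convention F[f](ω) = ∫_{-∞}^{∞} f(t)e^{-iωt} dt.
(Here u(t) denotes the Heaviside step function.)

F(ω) = - \frac{5}{i \omega - 5}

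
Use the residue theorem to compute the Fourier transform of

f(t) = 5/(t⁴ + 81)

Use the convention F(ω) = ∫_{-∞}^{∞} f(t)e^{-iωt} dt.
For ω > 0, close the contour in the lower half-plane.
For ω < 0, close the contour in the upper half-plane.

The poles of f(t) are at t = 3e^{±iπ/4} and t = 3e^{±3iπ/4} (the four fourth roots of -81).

Let g(z) = f(z)e^{-iωz}; for large |z| the factor e^{-iωz} decays in the lower half-plane when ω > 0 and in the upper half-plane when ω < 0.

Case ω > 0 (lower half-plane, clockwise contour ⇒ F(ω) = -2πi·ΣRes):
  Res_{z = - \frac{3 \sqrt{2}}{2} - \frac{3 \sqrt{2} i}{2}} g(z) = \frac{5 \sqrt{2} i \left(1 - i\right) e^{\frac{3 \sqrt{2} \omega \left(-1 + i\right)}{2}}}{216}
  Res_{z = \frac{3 \sqrt{2}}{2} - \frac{3 \sqrt{2} i}{2}} g(z) = \frac{5 \sqrt{2} i \left(1 + i\right) e^{- \frac{3 \sqrt{2} \omega \left(1 + i\right)}{2}}}{216}
  F(ω) = -2πi·ΣRes = \frac{5 \sqrt{2} \pi \left(1 - i\right) \left(e^{3 \sqrt{2} i \omega} + i\right) e^{- \frac{3 \sqrt{2} \omega \left(1 + i\right)}{2}}}{108} = \frac{5 \pi e^{- \frac{3 \sqrt{2} \omega}{2}} \sin{\left(\frac{3 \sqrt{2} \omega}{2} + \frac{\pi}{4} \right)}}{27}

Case ω < 0 (upper half-plane, counterclockwise contour ⇒ F(ω) = +2πi·ΣRes):
  Res_{z = \frac{3 \sqrt{2}}{2} + \frac{3 \sqrt{2} i}{2}} g(z) = \frac{5 \sqrt{2} i \left(-1 + i\right) e^{\frac{3 \sqrt{2} \omega \left(1 - i\right)}{2}}}{216}
  Res_{z = - \frac{3 \sqrt{2}}{2} + \frac{3 \sqrt{2} i}{2}} g(z) = \frac{5 \sqrt{2} \left(1 - i\right) e^{\frac{3 \sqrt{2} \omega \left(1 + i\right)}{2}}}{216}
  F(ω) = 2πi·ΣRes = - \frac{5 \sqrt{2} i \pi \left(i \left(1 - i\right) e^{\frac{3 \sqrt{2} \omega \left(1 - i\right)}{2}} - \left(1 - i\right) e^{\frac{3 \sqrt{2} \omega \left(1 + i\right)}{2}}\right)}{108} = \frac{5 \pi e^{\frac{3 \sqrt{2} \omega}{2}} \cos{\left(\frac{3 \sqrt{2} \omega}{2} + \frac{\pi}{4} \right)}}{27}

Both cases combine into a single formula in |ω|:

F(ω) = \frac{5 \pi e^{- \frac{3 \sqrt{2} \left|{\omega}\right|}{2}} \sin{\left(\frac{3 \sqrt{2} \left|{\omega}\right|}{2} + \frac{\pi}{4} \right)}}{27}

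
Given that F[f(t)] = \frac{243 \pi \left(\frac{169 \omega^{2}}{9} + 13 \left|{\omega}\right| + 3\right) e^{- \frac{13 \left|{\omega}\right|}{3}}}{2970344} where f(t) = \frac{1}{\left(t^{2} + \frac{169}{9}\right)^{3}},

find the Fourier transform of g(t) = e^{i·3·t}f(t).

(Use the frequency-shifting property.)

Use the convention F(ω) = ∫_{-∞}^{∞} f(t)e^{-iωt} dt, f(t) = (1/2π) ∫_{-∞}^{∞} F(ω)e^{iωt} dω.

F[g](ω) = \frac{27 \pi \left(169 \left(\omega - 3\right)^{2} + 117 \left|{\omega - 3}\right| + 27\right) e^{- \frac{13 \left|{\omega - 3}\right|}{3}}}{2970344}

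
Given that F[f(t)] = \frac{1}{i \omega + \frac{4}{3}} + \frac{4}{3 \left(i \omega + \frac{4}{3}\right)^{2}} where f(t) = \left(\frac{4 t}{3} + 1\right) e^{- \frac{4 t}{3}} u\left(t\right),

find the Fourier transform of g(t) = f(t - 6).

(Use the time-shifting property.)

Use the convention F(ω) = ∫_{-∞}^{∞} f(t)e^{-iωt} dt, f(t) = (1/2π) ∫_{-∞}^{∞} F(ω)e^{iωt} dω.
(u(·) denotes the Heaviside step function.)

F[g](ω) = \frac{3 \left(- 3 i \omega - 8\right) e^{- 6 i \omega}}{9 \omega^{2} - 24 i \omega - 16}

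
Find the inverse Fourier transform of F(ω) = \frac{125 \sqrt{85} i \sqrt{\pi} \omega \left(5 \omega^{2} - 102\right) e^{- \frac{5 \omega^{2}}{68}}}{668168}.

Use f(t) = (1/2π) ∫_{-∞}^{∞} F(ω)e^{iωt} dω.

f(t) = 5 t^{3} e^{- \frac{17 t^{2}}{5}}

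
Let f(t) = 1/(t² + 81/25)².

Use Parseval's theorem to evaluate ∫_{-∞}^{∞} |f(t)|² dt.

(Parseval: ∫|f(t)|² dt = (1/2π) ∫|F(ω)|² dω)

∫|f(t)|² dt = \frac{390625 \pi}{76527504}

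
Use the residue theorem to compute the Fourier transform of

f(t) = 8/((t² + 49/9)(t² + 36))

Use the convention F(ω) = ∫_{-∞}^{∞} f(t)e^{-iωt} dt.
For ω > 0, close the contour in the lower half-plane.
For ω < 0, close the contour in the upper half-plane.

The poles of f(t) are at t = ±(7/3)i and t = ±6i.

Let g(z) = f(z)e^{-iωz}; for large |z| the factor e^{-iωz} decays in the lower half-plane when ω > 0 and in the upper half-plane when ω < 0.

Case ω > 0 (lower half-plane, clockwise contour ⇒ F(ω) = -2πi·ΣRes):
  Res_{z = - \frac{7 i}{3}} g(z) = \frac{108 i e^{- \frac{7 \omega}{3}}}{1925}
  Res_{z = - 6 i} g(z) = - \frac{6 i e^{- 6 \omega}}{275}
  F(ω) = -2πi·ΣRes = - \frac{12 \pi e^{- 6 \omega}}{275} + \frac{216 \pi e^{- \frac{7 \omega}{3}}}{1925}

Case ω < 0 (upper half-plane, counterclockwise contour ⇒ F(ω) = +2πi·ΣRes):
  Res_{z = \frac{7 i}{3}} g(z) = - \frac{108 i e^{\frac{7 \omega}{3}}}{1925}
  Res_{z = 6 i} g(z) = \frac{6 i e^{6 \omega}}{275}
  F(ω) = 2πi·ΣRes = \frac{12 \pi \left(18 e^{\frac{7 \omega}{3}} - 7 e^{6 \omega}\right)}{1925}

Both cases combine into a single formula in |ω|:

F(ω) = - \frac{12 \pi e^{- 6 \left|{\omega}\right|}}{275} + \frac{216 \pi e^{- \frac{7 \left|{\omega}\right|}{3}}}{1925}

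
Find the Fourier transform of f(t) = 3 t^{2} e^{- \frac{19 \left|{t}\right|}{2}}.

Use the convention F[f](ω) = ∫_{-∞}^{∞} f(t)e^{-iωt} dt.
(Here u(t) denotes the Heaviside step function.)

F(ω) = \frac{1824 \left(361 - 12 \omega^{2}\right)}{\left(4 \omega^{2} + 361\right)^{3}}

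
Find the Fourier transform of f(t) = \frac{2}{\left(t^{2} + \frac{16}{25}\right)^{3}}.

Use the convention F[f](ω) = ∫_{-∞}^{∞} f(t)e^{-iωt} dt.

F(ω) = \frac{125 \pi \left(16 \omega^{2} + 60 \left|{\omega}\right| + 75\right) e^{- \frac{4 \left|{\omega}\right|}{5}}}{4096}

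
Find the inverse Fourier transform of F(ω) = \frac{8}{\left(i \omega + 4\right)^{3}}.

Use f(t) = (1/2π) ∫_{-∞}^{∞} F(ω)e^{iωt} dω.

f(t) = 4 t^{2} e^{- 4 t} u\left(t\right)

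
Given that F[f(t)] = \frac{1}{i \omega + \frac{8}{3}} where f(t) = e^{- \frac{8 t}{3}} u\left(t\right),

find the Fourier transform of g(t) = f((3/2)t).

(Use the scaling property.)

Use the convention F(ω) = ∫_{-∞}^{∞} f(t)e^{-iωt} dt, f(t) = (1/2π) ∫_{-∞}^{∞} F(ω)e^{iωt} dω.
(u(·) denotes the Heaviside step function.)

F[g](ω) = \frac{1}{i \omega + 4}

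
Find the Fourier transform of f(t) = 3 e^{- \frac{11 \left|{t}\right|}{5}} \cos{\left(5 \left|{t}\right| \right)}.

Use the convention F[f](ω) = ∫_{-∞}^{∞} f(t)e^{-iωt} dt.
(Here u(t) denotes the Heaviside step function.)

F(ω) = \frac{330 \left(25 \omega^{2} + 746\right)}{625 \omega^{4} - 25200 \omega^{2} + 556516}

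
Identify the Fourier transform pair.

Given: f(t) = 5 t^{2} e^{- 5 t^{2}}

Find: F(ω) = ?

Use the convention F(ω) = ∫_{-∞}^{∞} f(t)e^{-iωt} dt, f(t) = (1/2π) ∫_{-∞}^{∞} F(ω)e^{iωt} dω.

F(ω) = \frac{\sqrt{5} \sqrt{\pi} \left(10 - \omega^{2}\right) e^{- \frac{\omega^{2}}{20}}}{100}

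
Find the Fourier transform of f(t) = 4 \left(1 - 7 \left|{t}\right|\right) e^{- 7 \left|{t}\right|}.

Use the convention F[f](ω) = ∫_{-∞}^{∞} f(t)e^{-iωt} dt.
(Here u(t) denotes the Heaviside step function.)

F(ω) = \frac{112 \omega^{2}}{\left(\omega^{2} + 49\right)^{2}}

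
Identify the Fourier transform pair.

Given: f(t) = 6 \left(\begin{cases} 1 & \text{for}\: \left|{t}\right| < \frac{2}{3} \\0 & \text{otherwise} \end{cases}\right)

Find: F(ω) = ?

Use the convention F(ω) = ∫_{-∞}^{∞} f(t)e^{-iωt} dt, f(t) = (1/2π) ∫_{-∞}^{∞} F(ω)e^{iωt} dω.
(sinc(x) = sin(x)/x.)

F(ω) = 8 \operatorname{sinc}{\left(\frac{2 \omega}{3} \right)}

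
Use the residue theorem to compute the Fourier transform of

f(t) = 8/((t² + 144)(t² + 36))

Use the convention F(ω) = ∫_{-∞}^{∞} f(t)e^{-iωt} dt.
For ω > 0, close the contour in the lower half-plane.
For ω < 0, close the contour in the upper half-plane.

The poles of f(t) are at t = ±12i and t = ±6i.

Let g(z) = f(z)e^{-iωz}; for large |z| the factor e^{-iωz} decays in the lower half-plane when ω > 0 and in the upper half-plane when ω < 0.

Case ω > 0 (lower half-plane, clockwise contour ⇒ F(ω) = -2πi·ΣRes):
  Res_{z = - 12 i} g(z) = - \frac{i e^{- 12 \omega}}{324}
  Res_{z = - 6 i} g(z) = \frac{i e^{- 6 \omega}}{162}
  F(ω) = -2πi·ΣRes = \frac{\pi \left(2 e^{6 \omega} - 1\right) e^{- 12 \omega}}{162}

Case ω < 0 (upper half-plane, counterclockwise contour ⇒ F(ω) = +2πi·ΣRes):
  Res_{z = 12 i} g(z) = \frac{i e^{12 \omega}}{324}
  Res_{z = 6 i} g(z) = - \frac{i e^{6 \omega}}{162}
  F(ω) = 2πi·ΣRes = \frac{\pi \left(2 - e^{6 \omega}\right) e^{6 \omega}}{162}

Both cases combine into a single formula in |ω|:

F(ω) = \frac{\pi \left(2 e^{6 \left|{\omega}\right|} - 1\right) e^{- 12 \left|{\omega}\right|}}{162}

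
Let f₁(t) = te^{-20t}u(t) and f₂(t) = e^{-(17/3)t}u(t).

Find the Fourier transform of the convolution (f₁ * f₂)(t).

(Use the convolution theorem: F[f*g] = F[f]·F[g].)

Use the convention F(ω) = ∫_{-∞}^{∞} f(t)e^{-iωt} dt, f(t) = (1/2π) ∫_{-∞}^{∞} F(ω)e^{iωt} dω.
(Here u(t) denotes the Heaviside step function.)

F[f₁*f₂](ω) = \frac{3}{\left(i \omega + 20\right)^{2} \left(3 i \omega + 17\right)}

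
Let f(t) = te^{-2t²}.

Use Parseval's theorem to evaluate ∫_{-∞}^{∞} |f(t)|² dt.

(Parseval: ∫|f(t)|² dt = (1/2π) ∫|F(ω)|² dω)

∫|f(t)|² dt = \frac{\sqrt{\pi}}{16}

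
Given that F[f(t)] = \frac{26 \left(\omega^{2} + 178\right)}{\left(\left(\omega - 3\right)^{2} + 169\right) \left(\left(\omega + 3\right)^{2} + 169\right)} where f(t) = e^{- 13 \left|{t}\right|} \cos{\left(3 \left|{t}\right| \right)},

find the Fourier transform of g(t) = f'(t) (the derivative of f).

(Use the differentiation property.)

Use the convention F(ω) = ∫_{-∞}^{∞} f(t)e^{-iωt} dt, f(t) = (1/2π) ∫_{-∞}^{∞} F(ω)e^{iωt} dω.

F[g](ω) = \frac{26 i \omega \left(\omega^{2} + 178\right)}{\omega^{4} + 320 \omega^{2} + 31684}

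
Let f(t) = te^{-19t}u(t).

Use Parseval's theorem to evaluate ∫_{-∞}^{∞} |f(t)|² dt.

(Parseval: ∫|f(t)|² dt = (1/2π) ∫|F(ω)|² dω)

∫|f(t)|² dt = \frac{1}{27436}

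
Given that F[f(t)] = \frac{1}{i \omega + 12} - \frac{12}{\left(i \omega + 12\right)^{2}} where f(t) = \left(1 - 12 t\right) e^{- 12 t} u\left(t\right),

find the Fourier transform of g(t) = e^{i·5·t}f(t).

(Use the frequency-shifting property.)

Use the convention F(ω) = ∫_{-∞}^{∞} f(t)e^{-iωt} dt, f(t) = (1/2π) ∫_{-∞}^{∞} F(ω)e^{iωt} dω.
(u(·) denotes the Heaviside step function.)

F[g](ω) = \frac{i \left(5 - \omega\right)}{\omega^{2} - 2 \omega \left(5 + 12 i\right) - 119 + 120 i}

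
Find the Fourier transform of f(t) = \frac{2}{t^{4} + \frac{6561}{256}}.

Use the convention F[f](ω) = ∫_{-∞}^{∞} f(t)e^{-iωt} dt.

F(ω) = \frac{128 \pi e^{- \frac{9 \sqrt{2} \left|{\omega}\right|}{8}} \sin{\left(\frac{9 \sqrt{2} \left|{\omega}\right|}{8} + \frac{\pi}{4} \right)}}{729}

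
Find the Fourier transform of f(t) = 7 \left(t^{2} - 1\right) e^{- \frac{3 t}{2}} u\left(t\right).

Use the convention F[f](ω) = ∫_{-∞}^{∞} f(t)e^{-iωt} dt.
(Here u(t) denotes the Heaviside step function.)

F(ω) = \frac{14 \left(16 i \omega - \left(2 i \omega + 3\right)^{3} + 24\right)}{\left(2 i \omega + 3\right)^{4}}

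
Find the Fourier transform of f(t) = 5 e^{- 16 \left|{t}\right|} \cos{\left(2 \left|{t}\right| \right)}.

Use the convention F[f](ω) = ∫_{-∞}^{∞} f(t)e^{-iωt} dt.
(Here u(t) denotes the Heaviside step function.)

F(ω) = \frac{160 \left(\omega^{2} + 260\right)}{\omega^{4} + 504 \omega^{2} + 67600}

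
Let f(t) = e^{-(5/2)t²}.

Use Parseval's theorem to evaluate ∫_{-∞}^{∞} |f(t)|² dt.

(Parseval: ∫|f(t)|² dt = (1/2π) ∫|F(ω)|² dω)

∫|f(t)|² dt = \frac{\sqrt{5} \sqrt{\pi}}{5}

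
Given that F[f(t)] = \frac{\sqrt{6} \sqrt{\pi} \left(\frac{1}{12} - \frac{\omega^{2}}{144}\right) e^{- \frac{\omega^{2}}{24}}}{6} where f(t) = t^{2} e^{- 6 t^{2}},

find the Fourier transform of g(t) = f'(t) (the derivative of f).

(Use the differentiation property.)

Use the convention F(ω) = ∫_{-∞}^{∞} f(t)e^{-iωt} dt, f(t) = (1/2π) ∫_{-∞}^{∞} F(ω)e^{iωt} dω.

F[g](ω) = \frac{\sqrt{6} i \sqrt{\pi} \omega \left(12 - \omega^{2}\right) e^{- \frac{\omega^{2}}{24}}}{864}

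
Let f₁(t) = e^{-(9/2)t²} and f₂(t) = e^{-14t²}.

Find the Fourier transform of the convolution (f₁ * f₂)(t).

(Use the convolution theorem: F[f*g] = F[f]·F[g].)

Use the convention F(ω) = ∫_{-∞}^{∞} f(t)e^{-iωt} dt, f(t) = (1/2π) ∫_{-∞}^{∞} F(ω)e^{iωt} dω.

F[f₁*f₂](ω) = \frac{\sqrt{7} \pi e^{- \frac{37 \omega^{2}}{504}}}{21}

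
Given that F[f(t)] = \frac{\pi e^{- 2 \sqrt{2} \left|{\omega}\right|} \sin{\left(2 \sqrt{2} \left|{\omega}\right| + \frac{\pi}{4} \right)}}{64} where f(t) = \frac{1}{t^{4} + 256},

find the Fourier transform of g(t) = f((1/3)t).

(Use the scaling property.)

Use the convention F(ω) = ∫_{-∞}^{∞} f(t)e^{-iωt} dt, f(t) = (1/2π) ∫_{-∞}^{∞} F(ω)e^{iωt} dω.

F[g](ω) = \frac{3 \pi e^{- 6 \sqrt{2} \left|{\omega}\right|} \sin{\left(6 \sqrt{2} \left|{\omega}\right| + \frac{\pi}{4} \right)}}{64}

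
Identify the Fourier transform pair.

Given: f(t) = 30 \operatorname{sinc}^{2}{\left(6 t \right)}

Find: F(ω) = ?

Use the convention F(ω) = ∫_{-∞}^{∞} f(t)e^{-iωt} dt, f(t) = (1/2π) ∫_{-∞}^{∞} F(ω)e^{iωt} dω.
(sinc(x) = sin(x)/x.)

F(ω) = \begin{cases} \frac{5 \pi \left(12 - \left|{\omega}\right|\right)}{12} & \text{for}\: \omega > -12 \wedge \omega < 12 \\0 & \text{otherwise} \end{cases}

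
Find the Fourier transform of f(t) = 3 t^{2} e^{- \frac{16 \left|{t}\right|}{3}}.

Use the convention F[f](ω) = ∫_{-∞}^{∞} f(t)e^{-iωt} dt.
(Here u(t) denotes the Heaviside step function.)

F(ω) = \frac{5184 \left(256 - 27 \omega^{2}\right)}{\left(9 \omega^{2} + 256\right)^{3}}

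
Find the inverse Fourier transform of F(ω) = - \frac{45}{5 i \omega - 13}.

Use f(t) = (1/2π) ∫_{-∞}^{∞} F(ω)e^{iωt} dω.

f(t) = 9 e^{\frac{13 t}{5}} u\left(- t\right)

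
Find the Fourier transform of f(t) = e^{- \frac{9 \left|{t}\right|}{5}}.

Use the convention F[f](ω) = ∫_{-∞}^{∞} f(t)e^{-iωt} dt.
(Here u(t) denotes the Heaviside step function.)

F(ω) = \frac{90}{25 \omega^{2} + 81}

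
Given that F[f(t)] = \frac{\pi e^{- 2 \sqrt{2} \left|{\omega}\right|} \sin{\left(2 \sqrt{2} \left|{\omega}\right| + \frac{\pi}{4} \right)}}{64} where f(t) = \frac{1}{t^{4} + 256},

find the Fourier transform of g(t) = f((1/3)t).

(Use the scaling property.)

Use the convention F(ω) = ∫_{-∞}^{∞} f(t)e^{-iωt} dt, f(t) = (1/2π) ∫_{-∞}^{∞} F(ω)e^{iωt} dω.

F[g](ω) = \frac{3 \pi e^{- 6 \sqrt{2} \left|{\omega}\right|} \sin{\left(6 \sqrt{2} \left|{\omega}\right| + \frac{\pi}{4} \right)}}{64}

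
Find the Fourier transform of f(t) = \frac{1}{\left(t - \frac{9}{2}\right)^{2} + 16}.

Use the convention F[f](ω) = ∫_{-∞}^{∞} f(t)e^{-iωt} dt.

F(ω) = \frac{\pi e^{- \frac{9 i \omega}{2} - 4 \left|{\omega}\right|}}{4}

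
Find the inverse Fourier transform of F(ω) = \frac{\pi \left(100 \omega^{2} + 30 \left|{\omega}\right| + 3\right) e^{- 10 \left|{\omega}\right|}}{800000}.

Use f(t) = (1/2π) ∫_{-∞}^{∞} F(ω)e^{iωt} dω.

f(t) = \frac{1}{\left(t^{2} + 100\right)^{3}}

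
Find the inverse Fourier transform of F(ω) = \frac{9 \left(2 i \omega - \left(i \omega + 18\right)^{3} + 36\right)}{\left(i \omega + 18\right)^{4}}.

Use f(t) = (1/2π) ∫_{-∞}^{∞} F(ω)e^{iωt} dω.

f(t) = 9 \left(t^{2} - 1\right) e^{- 18 t} u\left(t\right)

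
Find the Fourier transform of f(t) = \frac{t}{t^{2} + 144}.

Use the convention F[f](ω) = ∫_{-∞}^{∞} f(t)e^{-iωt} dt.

F(ω) = - i \pi e^{- 12 \left|{\omega}\right|} \operatorname{sign}{\left(\omega \right)}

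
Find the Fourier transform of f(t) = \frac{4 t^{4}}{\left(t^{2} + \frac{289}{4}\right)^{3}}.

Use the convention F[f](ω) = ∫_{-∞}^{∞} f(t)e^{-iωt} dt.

F(ω) = \frac{\pi \left(289 \omega^{2} - 170 \left|{\omega}\right| + 12\right) e^{- \frac{17 \left|{\omega}\right|}{2}}}{68}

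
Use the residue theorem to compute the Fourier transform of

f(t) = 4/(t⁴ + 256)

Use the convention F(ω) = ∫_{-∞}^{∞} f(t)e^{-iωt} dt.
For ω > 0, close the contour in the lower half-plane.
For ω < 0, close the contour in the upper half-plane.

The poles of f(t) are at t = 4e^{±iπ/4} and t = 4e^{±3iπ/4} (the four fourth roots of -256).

Let g(z) = f(z)e^{-iωz}; for large |z| the factor e^{-iωz} decays in the lower half-plane when ω > 0 and in the upper half-plane when ω < 0.

Case ω > 0 (lower half-plane, clockwise contour ⇒ F(ω) = -2πi·ΣRes):
  Res_{z = - 2 \sqrt{2} - 2 \sqrt{2} i} g(z) = \frac{\sqrt{2} i \left(1 - i\right) e^{2 \sqrt{2} \omega \left(-1 + i\right)}}{128}
  Res_{z = 2 \sqrt{2} - 2 \sqrt{2} i} g(z) = \frac{\sqrt{2} i \left(1 + i\right) e^{- 2 \sqrt{2} \omega \left(1 + i\right)}}{128}
  F(ω) = -2πi·ΣRes = \frac{\sqrt{2} \pi \left(1 - i\right) \left(e^{4 \sqrt{2} i \omega} + i\right) e^{- 2 \sqrt{2} \omega \left(1 + i\right)}}{64} = \frac{\pi e^{- 2 \sqrt{2} \omega} \sin{\left(2 \sqrt{2} \omega + \frac{\pi}{4} \right)}}{16}

Case ω < 0 (upper half-plane, counterclockwise contour ⇒ F(ω) = +2πi·ΣRes):
  Res_{z = 2 \sqrt{2} + 2 \sqrt{2} i} g(z) = \frac{\sqrt{2} i \left(-1 + i\right) e^{2 \sqrt{2} \omega \left(1 - i\right)}}{128}
  Res_{z = - 2 \sqrt{2} + 2 \sqrt{2} i} g(z) = \frac{\sqrt{2} \left(1 - i\right) e^{2 \sqrt{2} \omega \left(1 + i\right)}}{128}
  F(ω) = 2πi·ΣRes = - \frac{\sqrt{2} i \pi \left(i \left(1 - i\right) e^{2 \sqrt{2} \omega \left(1 - i\right)} - \left(1 - i\right) e^{2 \sqrt{2} \omega \left(1 + i\right)}\right)}{64} = \frac{\pi e^{2 \sqrt{2} \omega} \cos{\left(2 \sqrt{2} \omega + \frac{\pi}{4} \right)}}{16}

Both cases combine into a single formula in |ω|:

F(ω) = \frac{\pi e^{- 2 \sqrt{2} \left|{\omega}\right|} \sin{\left(2 \sqrt{2} \left|{\omega}\right| + \frac{\pi}{4} \right)}}{16}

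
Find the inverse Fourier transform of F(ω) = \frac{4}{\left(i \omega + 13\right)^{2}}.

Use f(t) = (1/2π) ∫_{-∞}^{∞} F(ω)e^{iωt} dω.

f(t) = 4 t e^{- 13 t} u\left(t\right)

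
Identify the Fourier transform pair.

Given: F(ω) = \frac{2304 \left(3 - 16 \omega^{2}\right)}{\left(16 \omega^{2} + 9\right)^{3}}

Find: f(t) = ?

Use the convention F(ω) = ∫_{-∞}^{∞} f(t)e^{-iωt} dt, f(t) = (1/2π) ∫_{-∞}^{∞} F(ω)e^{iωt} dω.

f(t) = t^{2} e^{- \frac{3 \left|{t}\right|}{4}}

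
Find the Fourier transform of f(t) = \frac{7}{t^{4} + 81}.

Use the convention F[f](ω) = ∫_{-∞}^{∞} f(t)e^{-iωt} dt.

F(ω) = \frac{7 \pi e^{- \frac{3 \sqrt{2} \left|{\omega}\right|}{2}} \sin{\left(\frac{3 \sqrt{2} \left|{\omega}\right|}{2} + \frac{\pi}{4} \right)}}{27}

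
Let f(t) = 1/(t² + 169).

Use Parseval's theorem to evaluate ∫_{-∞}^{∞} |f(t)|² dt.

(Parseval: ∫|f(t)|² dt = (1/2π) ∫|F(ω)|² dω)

∫|f(t)|² dt = \frac{\pi}{4394}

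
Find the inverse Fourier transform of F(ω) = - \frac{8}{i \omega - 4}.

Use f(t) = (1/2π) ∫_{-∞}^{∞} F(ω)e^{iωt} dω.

f(t) = 8 e^{4 t} u\left(- t\right)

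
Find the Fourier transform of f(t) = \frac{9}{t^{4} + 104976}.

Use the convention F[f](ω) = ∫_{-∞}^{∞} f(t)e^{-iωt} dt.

F(ω) = \frac{\pi e^{- 9 \sqrt{2} \left|{\omega}\right|} \sin{\left(9 \sqrt{2} \left|{\omega}\right| + \frac{\pi}{4} \right)}}{648}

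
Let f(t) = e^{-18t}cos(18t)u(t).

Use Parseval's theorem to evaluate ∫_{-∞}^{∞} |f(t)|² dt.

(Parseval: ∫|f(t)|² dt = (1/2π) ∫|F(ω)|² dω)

∫|f(t)|² dt = \frac{1}{48}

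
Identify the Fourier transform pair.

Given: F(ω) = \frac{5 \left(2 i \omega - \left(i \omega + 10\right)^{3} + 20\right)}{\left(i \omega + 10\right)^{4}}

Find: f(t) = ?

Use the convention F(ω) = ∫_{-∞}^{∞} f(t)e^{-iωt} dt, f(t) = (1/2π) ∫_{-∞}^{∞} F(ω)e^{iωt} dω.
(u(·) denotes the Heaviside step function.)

f(t) = 5 \left(t^{2} - 1\right) e^{- 10 t} u\left(t\right)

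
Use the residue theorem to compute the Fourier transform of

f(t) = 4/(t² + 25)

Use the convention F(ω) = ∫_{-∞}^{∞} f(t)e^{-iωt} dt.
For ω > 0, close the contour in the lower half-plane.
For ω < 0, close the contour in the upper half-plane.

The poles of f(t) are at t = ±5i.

Let g(z) = f(z)e^{-iωz}; for large |z| the factor e^{-iωz} decays in the lower half-plane when ω > 0 and in the upper half-plane when ω < 0.

Case ω > 0 (lower half-plane, clockwise contour ⇒ F(ω) = -2πi·ΣRes):
  Res_{z = - 5 i} g(z) = \frac{2 i e^{- 5 \omega}}{5}
  F(ω) = -2πi·ΣRes = \frac{4 \pi e^{- 5 \omega}}{5}

Case ω < 0 (upper half-plane, counterclockwise contour ⇒ F(ω) = +2πi·ΣRes):
  Res_{z = 5 i} g(z) = - \frac{2 i e^{5 \omega}}{5}
  F(ω) = 2πi·ΣRes = \frac{4 \pi e^{5 \omega}}{5}

Both cases combine into a single formula in |ω|:

F(ω) = \frac{4 \pi e^{- 5 \left|{\omega}\right|}}{5}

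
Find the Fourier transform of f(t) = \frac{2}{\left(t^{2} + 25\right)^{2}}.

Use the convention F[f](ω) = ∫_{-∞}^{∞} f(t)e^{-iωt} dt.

F(ω) = \frac{\pi \left(5 \left|{\omega}\right| + 1\right) e^{- 5 \left|{\omega}\right|}}{125}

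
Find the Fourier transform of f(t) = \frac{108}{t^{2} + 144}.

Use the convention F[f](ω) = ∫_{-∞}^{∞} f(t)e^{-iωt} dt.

F(ω) = 9 \pi e^{- 12 \left|{\omega}\right|}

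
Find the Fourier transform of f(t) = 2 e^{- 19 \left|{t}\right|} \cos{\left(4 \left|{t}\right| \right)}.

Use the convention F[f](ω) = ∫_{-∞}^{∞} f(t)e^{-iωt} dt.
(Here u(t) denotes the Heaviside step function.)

F(ω) = \frac{76 \left(\omega^{2} + 377\right)}{\omega^{4} + 690 \omega^{2} + 142129}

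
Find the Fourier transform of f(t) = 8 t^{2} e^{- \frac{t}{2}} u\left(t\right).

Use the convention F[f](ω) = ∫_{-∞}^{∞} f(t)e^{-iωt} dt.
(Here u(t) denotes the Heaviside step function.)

F(ω) = \frac{128}{\left(2 i \omega + 1\right)^{3}}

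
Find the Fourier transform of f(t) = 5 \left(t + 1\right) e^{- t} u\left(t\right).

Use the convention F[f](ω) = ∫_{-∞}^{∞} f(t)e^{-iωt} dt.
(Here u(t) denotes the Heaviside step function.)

F(ω) = \frac{5 \left(- i \omega - 2\right)}{\omega^{2} - 2 i \omega - 1}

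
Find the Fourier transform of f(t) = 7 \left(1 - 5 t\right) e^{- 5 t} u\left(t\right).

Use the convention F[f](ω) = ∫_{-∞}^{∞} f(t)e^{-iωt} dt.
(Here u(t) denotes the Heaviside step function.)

F(ω) = \frac{7 i \omega}{- \omega^{2} + 10 i \omega + 25}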